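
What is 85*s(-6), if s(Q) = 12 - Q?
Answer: 1530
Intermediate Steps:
85*s(-6) = 85*(12 - 1*(-6)) = 85*(12 + 6) = 85*18 = 1530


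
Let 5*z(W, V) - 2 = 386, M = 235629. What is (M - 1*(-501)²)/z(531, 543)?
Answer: -19215/97 ≈ -198.09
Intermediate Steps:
z(W, V) = 388/5 (z(W, V) = ⅖ + (⅕)*386 = ⅖ + 386/5 = 388/5)
(M - 1*(-501)²)/z(531, 543) = (235629 - 1*(-501)²)/(388/5) = (235629 - 1*251001)*(5/388) = (235629 - 251001)*(5/388) = -15372*5/388 = -19215/97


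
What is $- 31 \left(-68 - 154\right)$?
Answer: $6882$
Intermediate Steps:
$- 31 \left(-68 - 154\right) = \left(-31\right) \left(-222\right) = 6882$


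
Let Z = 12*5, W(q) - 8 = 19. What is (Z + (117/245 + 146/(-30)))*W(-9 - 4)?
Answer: 367866/245 ≈ 1501.5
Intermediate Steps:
W(q) = 27 (W(q) = 8 + 19 = 27)
Z = 60
(Z + (117/245 + 146/(-30)))*W(-9 - 4) = (60 + (117/245 + 146/(-30)))*27 = (60 + (117*(1/245) + 146*(-1/30)))*27 = (60 + (117/245 - 73/15))*27 = (60 - 3226/735)*27 = (40874/735)*27 = 367866/245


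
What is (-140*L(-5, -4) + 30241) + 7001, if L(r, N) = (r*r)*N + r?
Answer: 51942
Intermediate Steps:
L(r, N) = r + N*r² (L(r, N) = r²*N + r = N*r² + r = r + N*r²)
(-140*L(-5, -4) + 30241) + 7001 = (-(-700)*(1 - 4*(-5)) + 30241) + 7001 = (-(-700)*(1 + 20) + 30241) + 7001 = (-(-700)*21 + 30241) + 7001 = (-140*(-105) + 30241) + 7001 = (14700 + 30241) + 7001 = 44941 + 7001 = 51942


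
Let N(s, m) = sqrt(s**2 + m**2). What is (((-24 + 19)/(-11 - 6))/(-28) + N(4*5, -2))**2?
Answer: 91536729/226576 - 5*sqrt(101)/119 ≈ 403.58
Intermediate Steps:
N(s, m) = sqrt(m**2 + s**2)
(((-24 + 19)/(-11 - 6))/(-28) + N(4*5, -2))**2 = (((-24 + 19)/(-11 - 6))/(-28) + sqrt((-2)**2 + (4*5)**2))**2 = (-5/(-17)*(-1/28) + sqrt(4 + 20**2))**2 = (-5*(-1/17)*(-1/28) + sqrt(4 + 400))**2 = ((5/17)*(-1/28) + sqrt(404))**2 = (-5/476 + 2*sqrt(101))**2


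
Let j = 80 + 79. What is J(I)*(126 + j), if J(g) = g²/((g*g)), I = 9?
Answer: 285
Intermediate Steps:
J(g) = 1 (J(g) = g²/(g²) = g²/g² = 1)
j = 159
J(I)*(126 + j) = 1*(126 + 159) = 1*285 = 285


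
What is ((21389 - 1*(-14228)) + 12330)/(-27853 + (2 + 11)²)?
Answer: -47947/27684 ≈ -1.7319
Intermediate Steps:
((21389 - 1*(-14228)) + 12330)/(-27853 + (2 + 11)²) = ((21389 + 14228) + 12330)/(-27853 + 13²) = (35617 + 12330)/(-27853 + 169) = 47947/(-27684) = 47947*(-1/27684) = -47947/27684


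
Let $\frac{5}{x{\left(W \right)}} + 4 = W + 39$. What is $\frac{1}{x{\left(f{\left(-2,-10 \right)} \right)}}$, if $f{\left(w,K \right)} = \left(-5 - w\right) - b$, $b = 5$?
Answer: $\frac{27}{5} \approx 5.4$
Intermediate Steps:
$f{\left(w,K \right)} = -10 - w$ ($f{\left(w,K \right)} = \left(-5 - w\right) - 5 = -10 - w$)
$x{\left(W \right)} = \frac{5}{35 + W}$ ($x{\left(W \right)} = \frac{5}{-4 + \left(W + 39\right)} = \frac{5}{-4 + \left(39 + W\right)} = \frac{5}{35 + W}$)
$\frac{1}{x{\left(f{\left(-2,-10 \right)} \right)}} = \frac{1}{5 \frac{1}{35 - 8}} = \frac{1}{5 \cdot \frac{1}{27}} = \frac{1}{\frac{5}{27}} = \frac{27}{5}$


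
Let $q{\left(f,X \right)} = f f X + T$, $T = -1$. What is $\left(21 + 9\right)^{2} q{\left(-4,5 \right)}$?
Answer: $71100$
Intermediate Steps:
$q{\left(f,X \right)} = -1 + X f^{2}$ ($q{\left(f,X \right)} = f f X - 1 = f^{2} X - 1 = X f^{2} - 1 = -1 + X f^{2}$)
$\left(21 + 9\right)^{2} q{\left(-4,5 \right)} = \left(21 + 9\right)^{2} \left(-1 + 5 \left(-4\right)^{2}\right) = 30^{2} \left(-1 + 5 \cdot 16\right) = 900 \left(-1 + 80\right) = 900 \cdot 79 = 71100$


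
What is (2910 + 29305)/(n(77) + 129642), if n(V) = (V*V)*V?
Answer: 6443/117235 ≈ 0.054958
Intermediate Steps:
n(V) = V³ (n(V) = V²*V = V³)
(2910 + 29305)/(n(77) + 129642) = (2910 + 29305)/(77³ + 129642) = 32215/(456533 + 129642) = 32215/586175 = 32215*(1/586175) = 6443/117235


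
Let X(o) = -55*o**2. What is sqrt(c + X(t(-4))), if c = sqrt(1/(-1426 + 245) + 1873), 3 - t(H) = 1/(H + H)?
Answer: sqrt(-47944909375 + 151168*sqrt(653096543))/9448 ≈ 22.222*I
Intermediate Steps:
t(H) = 3 - 1/(2*H) (t(H) = 3 - 1/(H + H) = 3 - 1/(2*H))
c = 2*sqrt(653096543)/1181 (c = sqrt(1/(-1181) + 1873) = sqrt(-1/1181 + 1873) = sqrt(2212012/1181) = 2*sqrt(653096543)/1181 ≈ 43.278)
sqrt(c + X(t(-4))) = sqrt(2*sqrt(653096543)/1181 - 55*(3 - 1/2/(-4))**2) = sqrt(2*sqrt(653096543)/1181 - 55*(3 - 1/2*(-1/4))**2) = sqrt(2*sqrt(653096543)/1181 - 55*(3 + 1/8)**2) = sqrt(2*sqrt(653096543)/1181 - 55*(25/8)**2) = sqrt(2*sqrt(653096543)/1181 - 55*625/64) = sqrt(2*sqrt(653096543)/1181 - 34375/64) = sqrt(-34375/64 + 2*sqrt(653096543)/1181)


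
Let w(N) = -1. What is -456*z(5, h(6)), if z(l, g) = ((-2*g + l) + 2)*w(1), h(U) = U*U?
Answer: -29640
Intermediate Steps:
h(U) = U²
z(l, g) = -2 - l + 2*g (z(l, g) = ((-2*g + l) + 2)*(-1) = ((l - 2*g) + 2)*(-1) = (2 + l - 2*g)*(-1) = -2 - l + 2*g)
-456*z(5, h(6)) = -456*(-2 - 1*5 + 2*6²) = -456*(-2 - 5 + 2*36) = -456*(-2 - 5 + 72) = -456*65 = -29640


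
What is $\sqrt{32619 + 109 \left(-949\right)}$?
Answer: $i \sqrt{70822} \approx 266.12 i$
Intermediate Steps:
$\sqrt{32619 + 109 \left(-949\right)} = \sqrt{32619 - 103441} = \sqrt{-70822} = i \sqrt{70822}$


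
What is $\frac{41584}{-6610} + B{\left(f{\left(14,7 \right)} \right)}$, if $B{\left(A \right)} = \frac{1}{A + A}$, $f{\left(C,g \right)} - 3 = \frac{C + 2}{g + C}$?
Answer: $- \frac{3215731}{522190} \approx -6.1582$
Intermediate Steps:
$f{\left(C,g \right)} = 3 + \frac{2 + C}{C + g}$ ($f{\left(C,g \right)} = 3 + \frac{C + 2}{g + C} = 3 + \frac{2 + C}{C + g}$)
$B{\left(A \right)} = \frac{1}{2 A}$
$\frac{41584}{-6610} + B{\left(f{\left(14,7 \right)} \right)} = \frac{41584}{-6610} + \frac{1}{2 \frac{2 + 3 \cdot 7 + 4 \cdot 14}{14 + 7}} = 41584 \left(- \frac{1}{6610}\right) + \frac{1}{2 \frac{2 + 21 + 56}{21}} = - \frac{20792}{3305} + \frac{1}{2 \cdot \frac{1}{21} \cdot 79} = - \frac{20792}{3305} + \frac{1}{2 \cdot \frac{79}{21}} = - \frac{20792}{3305} + \frac{1}{2} \cdot \frac{21}{79} = - \frac{20792}{3305} + \frac{21}{158} = - \frac{3215731}{522190}$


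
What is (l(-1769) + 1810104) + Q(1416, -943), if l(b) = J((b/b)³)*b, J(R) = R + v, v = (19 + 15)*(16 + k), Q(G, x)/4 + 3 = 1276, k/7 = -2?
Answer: 1693135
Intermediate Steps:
k = -14 (k = 7*(-2) = -14)
Q(G, x) = 5092 (Q(G, x) = -12 + 4*1276 = -12 + 5104 = 5092)
v = 68 (v = (19 + 15)*(16 - 14) = 34*2 = 68)
J(R) = 68 + R (J(R) = R + 68 = 68 + R)
l(b) = 69*b (l(b) = (68 + (b/b)³)*b = (68 + 1³)*b = (68 + 1)*b = 69*b)
(l(-1769) + 1810104) + Q(1416, -943) = (69*(-1769) + 1810104) + 5092 = (-122061 + 1810104) + 5092 = 1688043 + 5092 = 1693135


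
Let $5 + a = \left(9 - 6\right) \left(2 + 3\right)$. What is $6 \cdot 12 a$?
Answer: $720$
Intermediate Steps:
$a = 10$ ($a = -5 + \left(9 - 6\right) \left(2 + 3\right) = -5 + 3 \cdot 5 = -5 + 15 = 10$)
$6 \cdot 12 a = 6 \cdot 12 \cdot 10 = 72 \cdot 10 = 720$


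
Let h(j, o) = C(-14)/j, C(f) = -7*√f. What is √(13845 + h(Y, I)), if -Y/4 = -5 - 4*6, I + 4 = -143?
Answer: √(46574580 - 203*I*√14)/58 ≈ 117.66 - 0.00095946*I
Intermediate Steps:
I = -147 (I = -4 - 143 = -147)
Y = 116 (Y = -4*(-5 - 4*6) = -4*(-5 - 24) = -4*(-29) = 116)
h(j, o) = -7*I*√14/j (h(j, o) = (-7*I*√14)/j = -7*I*√14/j)
√(13845 + h(Y, I)) = √(13845 - 7*I*√14/116)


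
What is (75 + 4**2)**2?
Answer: 8281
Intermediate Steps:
(75 + 4**2)**2 = (75 + 16)**2 = 91**2 = 8281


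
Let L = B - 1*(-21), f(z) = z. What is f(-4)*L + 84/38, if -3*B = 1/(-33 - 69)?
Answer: -237800/2907 ≈ -81.802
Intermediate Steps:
B = 1/306 (B = -1/(3*(-33 - 69)) = -1/3/(-102) = -1/3*(-1/102) = 1/306 ≈ 0.0032680)
L = 6427/306 (L = 1/306 - 1*(-21) = 1/306 + 21 = 6427/306 ≈ 21.003)
f(-4)*L + 84/38 = -4*6427/306 + 84/38 = -12854/153 + 84*(1/38) = -12854/153 + 42/19 = -237800/2907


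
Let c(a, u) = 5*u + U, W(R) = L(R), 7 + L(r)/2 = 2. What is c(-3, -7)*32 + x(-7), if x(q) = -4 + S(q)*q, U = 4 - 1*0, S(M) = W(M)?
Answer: -926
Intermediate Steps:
L(r) = -10 (L(r) = -14 + 2*2 = -14 + 4 = -10)
W(R) = -10
S(M) = -10
U = 4 (U = 4 + 0 = 4)
c(a, u) = 4 + 5*u (c(a, u) = 5*u + 4 = 4 + 5*u)
x(q) = -4 - 10*q
c(-3, -7)*32 + x(-7) = (4 + 5*(-7))*32 + (-4 - 10*(-7)) = (4 - 35)*32 + (-4 + 70) = -31*32 + 66 = -992 + 66 = -926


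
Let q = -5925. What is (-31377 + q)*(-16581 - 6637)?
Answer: 866077836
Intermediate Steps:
(-31377 + q)*(-16581 - 6637) = (-31377 - 5925)*(-16581 - 6637) = -37302*(-23218) = 866077836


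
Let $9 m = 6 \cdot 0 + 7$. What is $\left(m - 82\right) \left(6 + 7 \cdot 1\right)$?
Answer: $- \frac{9503}{9} \approx -1055.9$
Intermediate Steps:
$m = \frac{7}{9}$ ($m = \frac{6 \cdot 0 + 7}{9} = \frac{0 + 7}{9} = \frac{1}{9} \cdot 7 = \frac{7}{9} \approx 0.77778$)
$\left(m - 82\right) \left(6 + 7 \cdot 1\right) = \left(\frac{7}{9} - 82\right) \left(6 + 7 \cdot 1\right) = - \frac{731 \left(6 + 7\right)}{9} = \left(- \frac{731}{9}\right) 13 = - \frac{9503}{9}$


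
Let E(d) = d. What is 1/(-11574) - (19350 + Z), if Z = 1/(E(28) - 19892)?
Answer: -2224339934945/114952968 ≈ -19350.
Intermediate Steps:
Z = -1/19864 (Z = 1/(28 - 19892) = 1/(-19864) = -1/19864 ≈ -5.0342e-5)
1/(-11574) - (19350 + Z) = 1/(-11574) - (19350 - 1/19864) = -1/11574 - 1*384368399/19864 = -1/11574 - 384368399/19864 = -2224339934945/114952968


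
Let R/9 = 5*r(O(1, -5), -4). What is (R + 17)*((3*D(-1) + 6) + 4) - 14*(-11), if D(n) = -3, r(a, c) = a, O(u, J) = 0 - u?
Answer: 126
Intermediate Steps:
O(u, J) = -u
R = -45 (R = 9*(5*(-1*1)) = 9*(5*(-1)) = 9*(-5) = -45)
(R + 17)*((3*D(-1) + 6) + 4) - 14*(-11) = (-45 + 17)*((3*(-3) + 6) + 4) - 14*(-11) = -28*((-9 + 6) + 4) + 154 = -28*(-3 + 4) + 154 = -28*1 + 154 = -28 + 154 = 126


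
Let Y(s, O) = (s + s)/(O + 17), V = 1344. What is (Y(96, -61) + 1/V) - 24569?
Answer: -363292597/14784 ≈ -24573.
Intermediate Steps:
Y(s, O) = 2*s/(17 + O) (Y(s, O) = (2*s)/(17 + O) = 2*s/(17 + O))
(Y(96, -61) + 1/V) - 24569 = (2*96/(17 - 61) + 1/1344) - 24569 = (2*96/(-44) + 1/1344) - 24569 = (2*96*(-1/44) + 1/1344) - 24569 = (-48/11 + 1/1344) - 24569 = -64501/14784 - 24569 = -363292597/14784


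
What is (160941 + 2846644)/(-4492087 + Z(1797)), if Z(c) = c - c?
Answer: -3007585/4492087 ≈ -0.66953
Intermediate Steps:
Z(c) = 0
(160941 + 2846644)/(-4492087 + Z(1797)) = (160941 + 2846644)/(-4492087 + 0) = 3007585/(-4492087) = 3007585*(-1/4492087) = -3007585/4492087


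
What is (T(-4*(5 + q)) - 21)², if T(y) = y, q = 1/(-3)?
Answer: 14161/9 ≈ 1573.4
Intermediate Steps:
q = -⅓ ≈ -0.33333
(T(-4*(5 + q)) - 21)² = (-4*(5 - ⅓) - 21)² = (-4*14/3 - 21)² = (-56/3 - 21)² = (-119/3)² = 14161/9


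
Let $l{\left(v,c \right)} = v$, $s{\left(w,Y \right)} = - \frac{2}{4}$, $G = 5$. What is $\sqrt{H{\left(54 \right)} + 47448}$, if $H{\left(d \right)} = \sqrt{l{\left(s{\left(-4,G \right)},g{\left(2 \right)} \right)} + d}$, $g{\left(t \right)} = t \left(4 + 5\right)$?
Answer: $\frac{\sqrt{189792 + 2 \sqrt{214}}}{2} \approx 217.84$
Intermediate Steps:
$s{\left(w,Y \right)} = - \frac{1}{2}$ ($s{\left(w,Y \right)} = \left(-2\right) \frac{1}{4} = - \frac{1}{2}$)
$g{\left(t \right)} = 9 t$ ($g{\left(t \right)} = t 9 = 9 t$)
$H{\left(d \right)} = \sqrt{- \frac{1}{2} + d}$
$\sqrt{H{\left(54 \right)} + 47448} = \sqrt{\frac{\sqrt{-2 + 4 \cdot 54}}{2} + 47448} = \sqrt{\frac{\sqrt{-2 + 216}}{2} + 47448} = \sqrt{\frac{\sqrt{214}}{2} + 47448} = \sqrt{47448 + \frac{\sqrt{214}}{2}}$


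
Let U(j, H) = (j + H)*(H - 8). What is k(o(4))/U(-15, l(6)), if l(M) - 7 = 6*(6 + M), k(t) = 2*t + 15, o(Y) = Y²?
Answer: 47/4544 ≈ 0.010343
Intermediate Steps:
k(t) = 15 + 2*t
l(M) = 43 + 6*M (l(M) = 7 + 6*(6 + M) = 7 + (36 + 6*M) = 43 + 6*M)
U(j, H) = (-8 + H)*(H + j) (U(j, H) = (H + j)*(-8 + H) = (-8 + H)*(H + j))
k(o(4))/U(-15, l(6)) = (15 + 2*4²)/((43 + 6*6)² - 8*(43 + 6*6) - 8*(-15) + (43 + 6*6)*(-15)) = (15 + 2*16)/((43 + 36)² - 8*(43 + 36) + 120 + (43 + 36)*(-15)) = (15 + 32)/(79² - 8*79 + 120 + 79*(-15)) = 47/(6241 - 632 + 120 - 1185) = 47/4544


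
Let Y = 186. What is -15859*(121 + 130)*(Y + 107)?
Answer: -1166318437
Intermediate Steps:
-15859*(121 + 130)*(Y + 107) = -15859*(121 + 130)*(186 + 107) = -3980609*293 = -15859*73543 = -1166318437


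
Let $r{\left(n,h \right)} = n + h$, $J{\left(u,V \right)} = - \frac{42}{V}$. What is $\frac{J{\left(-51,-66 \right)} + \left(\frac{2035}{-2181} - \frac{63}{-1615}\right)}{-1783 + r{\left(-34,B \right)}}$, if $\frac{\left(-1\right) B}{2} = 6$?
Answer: $\frac{9984137}{70865455485} \approx 0.00014089$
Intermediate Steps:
$B = -12$ ($B = \left(-2\right) 6 = -12$)
$r{\left(n,h \right)} = h + n$
$\frac{J{\left(-51,-66 \right)} + \left(\frac{2035}{-2181} - \frac{63}{-1615}\right)}{-1783 + r{\left(-34,B \right)}} = \frac{- \frac{42}{-66} + \left(\frac{2035}{-2181} - \frac{63}{-1615}\right)}{-1783 - 46} = \frac{\left(-42\right) \left(- \frac{1}{66}\right) + \left(2035 \left(- \frac{1}{2181}\right) - - \frac{63}{1615}\right)}{-1783 - 46} = \frac{\frac{7}{11} + \left(- \frac{2035}{2181} + \frac{63}{1615}\right)}{-1829} = \left(\frac{7}{11} - \frac{3149122}{3522315}\right) \left(- \frac{1}{1829}\right) = \left(- \frac{9984137}{38745465}\right) \left(- \frac{1}{1829}\right) = \frac{9984137}{70865455485}$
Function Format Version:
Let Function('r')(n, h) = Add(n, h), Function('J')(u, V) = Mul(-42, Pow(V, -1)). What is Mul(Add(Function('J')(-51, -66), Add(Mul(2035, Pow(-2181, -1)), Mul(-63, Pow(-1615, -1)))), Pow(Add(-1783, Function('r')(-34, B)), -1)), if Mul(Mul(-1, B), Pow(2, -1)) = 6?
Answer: Rational(9984137, 70865455485) ≈ 0.00014089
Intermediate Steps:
B = -12 (B = Mul(-2, 6) = -12)
Function('r')(n, h) = Add(h, n)
Mul(Add(Function('J')(-51, -66), Add(Mul(2035, Pow(-2181, -1)), Mul(-63, Pow(-1615, -1)))), Pow(Add(-1783, Function('r')(-34, B)), -1)) = Mul(Add(Mul(-42, Pow(-66, -1)), Add(Mul(2035, Pow(-2181, -1)), Mul(-63, Pow(-1615, -1)))), Pow(Add(-1783, Add(-12, -34)), -1)) = Mul(Add(Mul(-42, Rational(-1, 66)), Add(Mul(2035, Rational(-1, 2181)), Mul(-63, Rational(-1, 1615)))), Pow(Add(-1783, -46), -1)) = Mul(Add(Rational(7, 11), Add(Rational(-2035, 2181), Rational(63, 1615))), Pow(-1829, -1)) = Mul(Add(Rational(7, 11), Rational(-3149122, 3522315)), Rational(-1, 1829)) = Mul(Rational(-9984137, 38745465), Rational(-1, 1829)) = Rational(9984137, 70865455485)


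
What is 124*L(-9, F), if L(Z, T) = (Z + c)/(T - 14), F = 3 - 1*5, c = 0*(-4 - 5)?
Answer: 279/4 ≈ 69.750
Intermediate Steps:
c = 0 (c = 0*(-9) = 0)
F = -2 (F = 3 - 5 = -2)
L(Z, T) = Z/(-14 + T) (L(Z, T) = (Z + 0)/(T - 14) = Z/(-14 + T))
124*L(-9, F) = 124*(-9/(-14 - 2)) = 124*(-9/(-16)) = 124*(-9*(-1/16)) = 124*(9/16) = 279/4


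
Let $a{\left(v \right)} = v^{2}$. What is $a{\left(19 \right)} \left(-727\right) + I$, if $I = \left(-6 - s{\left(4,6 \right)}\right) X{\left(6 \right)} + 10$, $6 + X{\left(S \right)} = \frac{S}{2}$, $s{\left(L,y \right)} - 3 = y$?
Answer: $-262392$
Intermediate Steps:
$s{\left(L,y \right)} = 3 + y$
$X{\left(S \right)} = -6 + \frac{S}{2}$
$I = 55$ ($I = \left(-6 - \left(3 + 6\right)\right) \left(-6 + \frac{1}{2} \cdot 6\right) + 10 = \left(-6 - 9\right) \left(-6 + 3\right) + 10 = \left(-6 - 9\right) \left(-3\right) + 10 = \left(-15\right) \left(-3\right) + 10 = 45 + 10 = 55$)
$a{\left(19 \right)} \left(-727\right) + I = 19^{2} \left(-727\right) + 55 = 361 \left(-727\right) + 55 = -262447 + 55 = -262392$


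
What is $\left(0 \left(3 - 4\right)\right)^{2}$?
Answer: $0$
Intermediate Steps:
$\left(0 \left(3 - 4\right)\right)^{2} = \left(0 \left(-1\right)\right)^{2} = 0^{2} = 0$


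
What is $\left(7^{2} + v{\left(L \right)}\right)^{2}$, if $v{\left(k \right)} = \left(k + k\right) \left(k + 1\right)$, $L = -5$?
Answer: $7921$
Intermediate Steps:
$v{\left(k \right)} = 2 k \left(1 + k\right)$
$\left(7^{2} + v{\left(L \right)}\right)^{2} = \left(7^{2} + 2 \left(-5\right) \left(1 - 5\right)\right)^{2} = \left(49 + 2 \left(-5\right) \left(-4\right)\right)^{2} = \left(49 + 40\right)^{2} = 89^{2} = 7921$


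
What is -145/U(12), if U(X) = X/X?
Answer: -145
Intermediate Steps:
U(X) = 1
-145/U(12) = -145/1 = -145*1 = -145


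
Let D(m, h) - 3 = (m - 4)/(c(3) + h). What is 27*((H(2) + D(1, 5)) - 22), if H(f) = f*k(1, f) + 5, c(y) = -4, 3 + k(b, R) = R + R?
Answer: -405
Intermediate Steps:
k(b, R) = -3 + 2*R (k(b, R) = -3 + (R + R) = -3 + 2*R)
D(m, h) = 3 + (-4 + m)/(-4 + h) (D(m, h) = 3 + (m - 4)/(-4 + h) = 3 + (-4 + m)/(-4 + h))
H(f) = 5 + f*(-3 + 2*f) (H(f) = f*(-3 + 2*f) + 5 = 5 + f*(-3 + 2*f))
27*((H(2) + D(1, 5)) - 22) = 27*(((5 + 2*(-3 + 2*2)) + (-16 + 1 + 3*5)/(-4 + 5)) - 22) = 27*(((5 + 2*(-3 + 4)) + (-16 + 1 + 15)/1) - 22) = 27*(((5 + 2*1) + 1*0) - 22) = 27*(((5 + 2) + 0) - 22) = 27*((7 + 0) - 22) = 27*(7 - 22) = 27*(-15) = -405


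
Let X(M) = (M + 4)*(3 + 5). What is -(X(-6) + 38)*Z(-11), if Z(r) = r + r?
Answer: 484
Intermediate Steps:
Z(r) = 2*r
X(M) = 32 + 8*M (X(M) = (4 + M)*8 = 32 + 8*M)
-(X(-6) + 38)*Z(-11) = -((32 + 8*(-6)) + 38)*2*(-11) = -((32 - 48) + 38)*(-22) = -(-16 + 38)*(-22) = -22*(-22) = -1*(-484) = 484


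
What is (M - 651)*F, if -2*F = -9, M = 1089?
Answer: 1971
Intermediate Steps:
F = 9/2 (F = -1/2*(-9) = 9/2 ≈ 4.5000)
(M - 651)*F = (1089 - 651)*(9/2) = 438*(9/2) = 1971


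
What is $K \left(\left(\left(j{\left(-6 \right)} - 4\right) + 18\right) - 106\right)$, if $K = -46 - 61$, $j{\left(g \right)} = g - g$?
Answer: $9844$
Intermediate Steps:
$j{\left(g \right)} = 0$
$K = -107$ ($K = -46 - 61 = -107$)
$K \left(\left(\left(j{\left(-6 \right)} - 4\right) + 18\right) - 106\right) = - 107 \left(\left(\left(0 - 4\right) + 18\right) - 106\right) = - 107 \left(\left(-4 + 18\right) - 106\right) = - 107 \left(14 - 106\right) = \left(-107\right) \left(-92\right) = 9844$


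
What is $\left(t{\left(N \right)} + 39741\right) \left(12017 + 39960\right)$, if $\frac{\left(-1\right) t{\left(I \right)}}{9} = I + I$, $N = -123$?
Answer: $2180695035$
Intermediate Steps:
$t{\left(I \right)} = - 18 I$ ($t{\left(I \right)} = - 9 \left(I + I\right) = - 9 \cdot 2 I = - 18 I$)
$\left(t{\left(N \right)} + 39741\right) \left(12017 + 39960\right) = \left(\left(-18\right) \left(-123\right) + 39741\right) \left(12017 + 39960\right) = \left(2214 + 39741\right) 51977 = 41955 \cdot 51977 = 2180695035$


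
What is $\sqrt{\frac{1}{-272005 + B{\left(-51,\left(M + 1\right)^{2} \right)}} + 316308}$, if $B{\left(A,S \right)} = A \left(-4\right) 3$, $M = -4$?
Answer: $\frac{\sqrt{23297400183030899}}{271393} \approx 562.41$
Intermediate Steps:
$B{\left(A,S \right)} = - 12 A$ ($B{\left(A,S \right)} = - 4 A 3 = - 12 A$)
$\sqrt{\frac{1}{-272005 + B{\left(-51,\left(M + 1\right)^{2} \right)}} + 316308} = \sqrt{\frac{1}{-272005 - -612} + 316308} = \sqrt{\frac{1}{-272005 + 612} + 316308} = \sqrt{\frac{1}{-271393} + 316308} = \sqrt{- \frac{1}{271393} + 316308} = \sqrt{\frac{85843777043}{271393}} = \frac{\sqrt{23297400183030899}}{271393}$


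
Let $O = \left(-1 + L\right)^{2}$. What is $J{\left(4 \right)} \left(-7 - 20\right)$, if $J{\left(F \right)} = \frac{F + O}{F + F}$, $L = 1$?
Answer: $- \frac{27}{2} \approx -13.5$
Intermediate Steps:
$O = 0$ ($O = \left(-1 + 1\right)^{2} = 0^{2} = 0$)
$J{\left(F \right)} = \frac{1}{2}$ ($J{\left(F \right)} = \frac{F + 0}{F + F} = \frac{F}{2 F} = F \frac{1}{2 F} = \frac{1}{2}$)
$J{\left(4 \right)} \left(-7 - 20\right) = \frac{-7 - 20}{2} = \frac{1}{2} \left(-27\right) = - \frac{27}{2}$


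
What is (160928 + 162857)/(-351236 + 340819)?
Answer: -29435/947 ≈ -31.082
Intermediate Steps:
(160928 + 162857)/(-351236 + 340819) = 323785/(-10417) = 323785*(-1/10417) = -29435/947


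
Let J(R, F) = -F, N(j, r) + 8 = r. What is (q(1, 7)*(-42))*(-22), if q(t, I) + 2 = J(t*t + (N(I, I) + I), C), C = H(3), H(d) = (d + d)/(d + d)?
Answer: -2772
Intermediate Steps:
N(j, r) = -8 + r
H(d) = 1 (H(d) = (2*d)/((2*d)) = (2*d)*(1/(2*d)) = 1)
C = 1
q(t, I) = -3 (q(t, I) = -2 - 1*1 = -2 - 1 = -3)
(q(1, 7)*(-42))*(-22) = -3*(-42)*(-22) = 126*(-22) = -2772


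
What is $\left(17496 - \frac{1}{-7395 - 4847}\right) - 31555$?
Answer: $- \frac{172110277}{12242} \approx -14059.0$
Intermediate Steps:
$\left(17496 - \frac{1}{-7395 - 4847}\right) - 31555 = \left(17496 - \frac{1}{-12242}\right) - 31555 = \left(17496 - - \frac{1}{12242}\right) - 31555 = \left(17496 + \frac{1}{12242}\right) - 31555 = \frac{214186033}{12242} - 31555 = - \frac{172110277}{12242}$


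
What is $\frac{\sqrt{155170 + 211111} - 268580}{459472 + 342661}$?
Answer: $- \frac{268580}{802133} + \frac{\sqrt{366281}}{802133} \approx -0.33408$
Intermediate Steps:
$\frac{\sqrt{155170 + 211111} - 268580}{459472 + 342661} = \frac{\sqrt{366281} - 268580}{802133} = \left(\sqrt{366281} - 268580\right) \frac{1}{802133} = \left(-268580 + \sqrt{366281}\right) \frac{1}{802133} = - \frac{268580}{802133} + \frac{\sqrt{366281}}{802133}$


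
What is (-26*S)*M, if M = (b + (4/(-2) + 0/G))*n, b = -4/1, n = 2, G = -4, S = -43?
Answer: -13416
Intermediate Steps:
b = -4 (b = -4*1 = -4)
M = -12 (M = (-4 + (4/(-2) + 0/(-4)))*2 = (-4 + (4*(-½) + 0*(-¼)))*2 = (-4 + (-2 + 0))*2 = (-4 - 2)*2 = -6*2 = -12)
(-26*S)*M = -26*(-43)*(-12) = 1118*(-12) = -13416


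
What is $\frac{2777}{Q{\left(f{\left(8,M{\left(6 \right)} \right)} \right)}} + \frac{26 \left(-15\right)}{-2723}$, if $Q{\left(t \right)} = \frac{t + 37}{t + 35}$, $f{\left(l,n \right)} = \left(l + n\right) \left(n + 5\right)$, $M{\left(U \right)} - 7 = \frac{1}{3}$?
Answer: $\frac{15252885757}{5541305} \approx 2752.6$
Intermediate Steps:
$M{\left(U \right)} = \frac{22}{3}$ ($M{\left(U \right)} = 7 + \frac{1}{3} = \frac{22}{3}$)
$f{\left(l,n \right)} = \left(5 + n\right) \left(l + n\right)$ ($f{\left(l,n \right)} = \left(l + n\right) \left(5 + n\right) = \left(5 + n\right) \left(l + n\right)$)
$Q{\left(t \right)} = \frac{37 + t}{35 + t}$
$\frac{2777}{Q{\left(f{\left(8,M{\left(6 \right)} \right)} \right)}} + \frac{26 \left(-15\right)}{-2723} = \frac{2777}{\frac{1}{35 + \left(\left(\frac{22}{3}\right)^{2} + 5 \cdot 8 + 5 \cdot \frac{22}{3} + 8 \cdot \frac{22}{3}\right)} \left(37 + \left(\left(\frac{22}{3}\right)^{2} + 5 \cdot 8 + 5 \cdot \frac{22}{3} + 8 \cdot \frac{22}{3}\right)\right)} + \frac{26 \left(-15\right)}{-2723} = \frac{2777}{\frac{1}{35 + \left(\frac{484}{9} + 40 + \frac{110}{3} + \frac{176}{3}\right)} \left(37 + \left(\frac{484}{9} + 40 + \frac{110}{3} + \frac{176}{3}\right)\right)} - - \frac{390}{2723} = \frac{2777}{\frac{1}{35 + \frac{1702}{9}} \left(37 + \frac{1702}{9}\right)} + \frac{390}{2723} = \frac{2777}{\frac{1}{\frac{2017}{9}} \cdot \frac{2035}{9}} + \frac{390}{2723} = \frac{2777}{\frac{9}{2017} \cdot \frac{2035}{9}} + \frac{390}{2723} = \frac{2777}{\frac{2035}{2017}} + \frac{390}{2723} = 2777 \cdot \frac{2017}{2035} + \frac{390}{2723} = \frac{5601209}{2035} + \frac{390}{2723} = \frac{15252885757}{5541305}$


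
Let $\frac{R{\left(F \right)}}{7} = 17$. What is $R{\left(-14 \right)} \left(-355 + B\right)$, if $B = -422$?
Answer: $-92463$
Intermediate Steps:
$R{\left(F \right)} = 119$ ($R{\left(F \right)} = 7 \cdot 17 = 119$)
$R{\left(-14 \right)} \left(-355 + B\right) = 119 \left(-355 - 422\right) = 119 \left(-777\right) = -92463$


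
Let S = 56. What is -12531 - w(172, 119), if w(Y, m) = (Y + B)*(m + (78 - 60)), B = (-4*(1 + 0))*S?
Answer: -5407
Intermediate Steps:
B = -224 (B = -4*(1 + 0)*56 = -4*1*56 = -4*56 = -224)
w(Y, m) = (-224 + Y)*(18 + m) (w(Y, m) = (Y - 224)*(m + (78 - 60)) = (-224 + Y)*(m + 18) = (-224 + Y)*(18 + m))
-12531 - w(172, 119) = -12531 - (-4032 - 224*119 + 18*172 + 172*119) = -12531 - (-4032 - 26656 + 3096 + 20468) = -12531 - 1*(-7124) = -12531 + 7124 = -5407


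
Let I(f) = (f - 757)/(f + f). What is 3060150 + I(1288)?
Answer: 7882946931/2576 ≈ 3.0602e+6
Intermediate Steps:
I(f) = (-757 + f)/(2*f) (I(f) = (-757 + f)/((2*f)) = (-757 + f)*(1/(2*f)) = (-757 + f)/(2*f))
3060150 + I(1288) = 3060150 + (½)*(-757 + 1288)/1288 = 3060150 + (½)*(1/1288)*531 = 3060150 + 531/2576 = 7882946931/2576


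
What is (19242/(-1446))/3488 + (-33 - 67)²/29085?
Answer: 1662560881/4889816736 ≈ 0.34000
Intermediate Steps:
(19242/(-1446))/3488 + (-33 - 67)²/29085 = (19242*(-1/1446))*(1/3488) + (-100)²*(1/29085) = -3207/241*1/3488 + 10000*(1/29085) = -3207/840608 + 2000/5817 = 1662560881/4889816736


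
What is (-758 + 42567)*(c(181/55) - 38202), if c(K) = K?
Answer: -87837740561/55 ≈ -1.5970e+9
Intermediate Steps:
(-758 + 42567)*(c(181/55) - 38202) = (-758 + 42567)*(181/55 - 38202) = 41809*(181*(1/55) - 38202) = 41809*(181/55 - 38202) = 41809*(-2100929/55) = -87837740561/55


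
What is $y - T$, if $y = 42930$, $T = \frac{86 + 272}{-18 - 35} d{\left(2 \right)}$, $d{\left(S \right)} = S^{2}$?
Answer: $\frac{2276722}{53} \approx 42957.0$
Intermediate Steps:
$T = - \frac{1432}{53}$ ($T = \frac{86 + 272}{-18 - 35} \cdot 2^{2} = \frac{358}{-53} \cdot 4 = 358 \left(- \frac{1}{53}\right) 4 = \left(- \frac{358}{53}\right) 4 = - \frac{1432}{53} \approx -27.019$)
$y - T = 42930 - - \frac{1432}{53} = 42930 + \frac{1432}{53} = \frac{2276722}{53}$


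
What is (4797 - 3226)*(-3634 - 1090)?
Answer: -7421404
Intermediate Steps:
(4797 - 3226)*(-3634 - 1090) = 1571*(-4724) = -7421404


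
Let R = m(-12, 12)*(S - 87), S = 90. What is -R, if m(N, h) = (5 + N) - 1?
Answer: 24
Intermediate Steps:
m(N, h) = 4 + N
R = -24 (R = (4 - 12)*(90 - 87) = -8*3 = -24)
-R = -1*(-24) = 24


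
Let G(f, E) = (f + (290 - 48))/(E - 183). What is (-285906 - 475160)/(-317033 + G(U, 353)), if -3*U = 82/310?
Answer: 3538956900/1474196833 ≈ 2.4006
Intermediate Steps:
U = -41/465 (U = -82/(3*310) = -1/3*41/155 = -41/465 ≈ -0.088172)
G(f, E) = (242 + f)/(-183 + E) (G(f, E) = (f + 242)/(-183 + E) = (242 + f)/(-183 + E))
(-285906 - 475160)/(-317033 + G(U, 353)) = (-285906 - 475160)/(-317033 + (242 - 41/465)/(-183 + 353)) = -761066/(-317033 + (112489/465)/170) = -761066/(-317033 + (1/170)*(112489/465)) = -761066/(-317033 + 6617/4650) = -761066/(-1474196833/4650) = -761066*(-4650/1474196833) = 3538956900/1474196833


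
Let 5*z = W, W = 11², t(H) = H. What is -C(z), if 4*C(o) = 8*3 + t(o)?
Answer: -241/20 ≈ -12.050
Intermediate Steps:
W = 121
z = 121/5 (z = (⅕)*121 = 121/5 ≈ 24.200)
C(o) = 6 + o/4 (C(o) = (8*3 + o)/4 = (24 + o)/4 = 6 + o/4)
-C(z) = -(6 + (¼)*(121/5)) = -(6 + 121/20) = -1*241/20 = -241/20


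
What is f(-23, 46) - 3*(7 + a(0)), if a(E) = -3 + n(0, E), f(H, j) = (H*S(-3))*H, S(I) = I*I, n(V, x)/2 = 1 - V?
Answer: 4743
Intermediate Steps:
n(V, x) = 2 - 2*V (n(V, x) = 2*(1 - V) = 2 - 2*V)
S(I) = I²
f(H, j) = 9*H² (f(H, j) = (H*(-3)²)*H = (H*9)*H = (9*H)*H = 9*H²)
a(E) = -1 (a(E) = -3 + (2 - 2*0) = -3 + (2 + 0) = -3 + 2 = -1)
f(-23, 46) - 3*(7 + a(0)) = 9*(-23)² - 3*(7 - 1) = 9*529 - 3*6 = 4761 - 18 = 4743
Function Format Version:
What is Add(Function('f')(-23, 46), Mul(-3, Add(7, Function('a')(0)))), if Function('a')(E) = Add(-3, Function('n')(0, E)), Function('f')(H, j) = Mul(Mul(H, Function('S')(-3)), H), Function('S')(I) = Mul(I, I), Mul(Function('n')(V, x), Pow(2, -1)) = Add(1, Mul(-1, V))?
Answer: 4743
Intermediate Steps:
Function('n')(V, x) = Add(2, Mul(-2, V)) (Function('n')(V, x) = Mul(2, Add(1, Mul(-1, V))) = Add(2, Mul(-2, V)))
Function('S')(I) = Pow(I, 2)
Function('f')(H, j) = Mul(9, Pow(H, 2)) (Function('f')(H, j) = Mul(Mul(H, Pow(-3, 2)), H) = Mul(Mul(H, 9), H) = Mul(Mul(9, H), H) = Mul(9, Pow(H, 2)))
Function('a')(E) = -1 (Function('a')(E) = Add(-3, Add(2, Mul(-2, 0))) = Add(-3, Add(2, 0)) = Add(-3, 2) = -1)
Add(Function('f')(-23, 46), Mul(-3, Add(7, Function('a')(0)))) = Add(Mul(9, Pow(-23, 2)), Mul(-3, Add(7, -1))) = Add(Mul(9, 529), Mul(-3, 6)) = Add(4761, -18) = 4743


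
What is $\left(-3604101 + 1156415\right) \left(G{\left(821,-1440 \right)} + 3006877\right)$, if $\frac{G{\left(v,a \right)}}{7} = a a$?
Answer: $-42888542563822$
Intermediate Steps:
$G{\left(v,a \right)} = 7 a^{2}$ ($G{\left(v,a \right)} = 7 a a = 7 a^{2}$)
$\left(-3604101 + 1156415\right) \left(G{\left(821,-1440 \right)} + 3006877\right) = \left(-3604101 + 1156415\right) \left(7 \left(-1440\right)^{2} + 3006877\right) = - 2447686 \left(7 \cdot 2073600 + 3006877\right) = - 2447686 \left(14515200 + 3006877\right) = \left(-2447686\right) 17522077 = -42888542563822$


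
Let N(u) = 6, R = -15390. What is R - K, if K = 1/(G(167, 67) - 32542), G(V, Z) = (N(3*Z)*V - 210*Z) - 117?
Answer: -703738529/45727 ≈ -15390.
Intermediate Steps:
G(V, Z) = -117 - 210*Z + 6*V (G(V, Z) = (6*V - 210*Z) - 117 = (-210*Z + 6*V) - 117 = -117 - 210*Z + 6*V)
K = -1/45727 (K = 1/((-117 - 210*67 + 6*167) - 32542) = 1/((-117 - 14070 + 1002) - 32542) = 1/(-13185 - 32542) = 1/(-45727) = -1/45727 ≈ -2.1869e-5)
R - K = -15390 - 1*(-1/45727) = -15390 + 1/45727 = -703738529/45727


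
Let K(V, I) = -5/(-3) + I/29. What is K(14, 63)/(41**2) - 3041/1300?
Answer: -444302927/190121100 ≈ -2.3369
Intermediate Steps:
K(V, I) = 5/3 + I/29 (K(V, I) = -5*(-1/3) + I*(1/29) = 5/3 + I/29)
K(14, 63)/(41**2) - 3041/1300 = (5/3 + (1/29)*63)/(41**2) - 3041/1300 = (5/3 + 63/29)/1681 - 3041*1/1300 = (334/87)*(1/1681) - 3041/1300 = 334/146247 - 3041/1300 = -444302927/190121100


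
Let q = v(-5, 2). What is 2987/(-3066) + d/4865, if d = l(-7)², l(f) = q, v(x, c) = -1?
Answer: -2075527/2130870 ≈ -0.97403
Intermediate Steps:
q = -1
l(f) = -1
d = 1 (d = (-1)² = 1)
2987/(-3066) + d/4865 = 2987/(-3066) + 1/4865 = 2987*(-1/3066) + 1*(1/4865) = -2987/3066 + 1/4865 = -2075527/2130870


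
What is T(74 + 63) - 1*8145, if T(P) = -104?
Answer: -8249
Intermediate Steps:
T(74 + 63) - 1*8145 = -104 - 1*8145 = -104 - 8145 = -8249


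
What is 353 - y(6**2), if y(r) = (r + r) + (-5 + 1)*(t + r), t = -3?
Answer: 413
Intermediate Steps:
y(r) = 12 - 2*r (y(r) = (r + r) + (-5 + 1)*(-3 + r) = 2*r - 4*(-3 + r) = 2*r + (12 - 4*r) = 12 - 2*r)
353 - y(6**2) = 353 - (12 - 2*6**2) = 353 - (12 - 2*36) = 353 - (12 - 72) = 353 - 1*(-60) = 353 + 60 = 413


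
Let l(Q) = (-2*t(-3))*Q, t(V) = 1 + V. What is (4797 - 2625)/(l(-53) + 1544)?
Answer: 181/111 ≈ 1.6306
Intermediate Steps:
l(Q) = 4*Q (l(Q) = (-2*(1 - 3))*Q = (-2*(-2))*Q = 4*Q)
(4797 - 2625)/(l(-53) + 1544) = (4797 - 2625)/(4*(-53) + 1544) = 2172/(-212 + 1544) = 2172/1332 = 2172*(1/1332) = 181/111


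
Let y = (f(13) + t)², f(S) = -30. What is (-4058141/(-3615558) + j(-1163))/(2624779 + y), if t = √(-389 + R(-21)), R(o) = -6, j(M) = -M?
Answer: 4208952095*I/(14462232*(15*√395 + 656321*I)) ≈ 0.00044343 + 2.0142e-7*I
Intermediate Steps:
t = I*√395 (t = √(-389 - 6) = √(-395) = I*√395 ≈ 19.875*I)
y = (-30 + I*√395)² ≈ 505.0 - 1192.5*I
(-4058141/(-3615558) + j(-1163))/(2624779 + y) = (-4058141/(-3615558) - 1*(-1163))/(2624779 + (30 - I*√395)²) = (-4058141*(-1/3615558) + 1163)/(2624779 + (30 - I*√395)²) = (4058141/3615558 + 1163)/(2624779 + (30 - I*√395)²) = 4208952095/(3615558*(2624779 + (30 - I*√395)²))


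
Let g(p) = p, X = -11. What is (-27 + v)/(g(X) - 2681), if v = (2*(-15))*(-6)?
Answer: -153/2692 ≈ -0.056835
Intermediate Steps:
v = 180 (v = -30*(-6) = 180)
(-27 + v)/(g(X) - 2681) = (-27 + 180)/(-11 - 2681) = 153/(-2692) = 153*(-1/2692) = -153/2692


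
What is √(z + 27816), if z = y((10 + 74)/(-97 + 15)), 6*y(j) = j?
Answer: √46758409/41 ≈ 166.78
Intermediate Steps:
y(j) = j/6
z = -7/41 (z = ((10 + 74)/(-97 + 15))/6 = (84/(-82))/6 = (84*(-1/82))/6 = (⅙)*(-42/41) = -7/41 ≈ -0.17073)
√(z + 27816) = √(-7/41 + 27816) = √(1140449/41) = √46758409/41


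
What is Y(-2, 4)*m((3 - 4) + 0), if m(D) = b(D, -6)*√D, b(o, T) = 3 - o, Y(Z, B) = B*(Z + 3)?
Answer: 16*I ≈ 16.0*I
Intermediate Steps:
Y(Z, B) = B*(3 + Z)
m(D) = √D*(3 - D) (m(D) = (3 - D)*√D = √D*(3 - D))
Y(-2, 4)*m((3 - 4) + 0) = (4*(3 - 2))*(√((3 - 4) + 0)*(3 - ((3 - 4) + 0))) = (4*1)*(√(-1 + 0)*(3 - (-1 + 0))) = 4*(√(-1)*(3 - 1*(-1))) = 4*(I*(3 + 1)) = 4*(I*4) = 4*(4*I) = 16*I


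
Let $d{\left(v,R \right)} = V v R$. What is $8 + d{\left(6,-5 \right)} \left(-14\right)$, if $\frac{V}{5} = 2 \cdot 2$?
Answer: $8408$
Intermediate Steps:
$V = 20$ ($V = 5 \cdot 2 \cdot 2 = 5 \cdot 4 = 20$)
$d{\left(v,R \right)} = 20 R v$ ($d{\left(v,R \right)} = 20 v R = 20 R v$)
$8 + d{\left(6,-5 \right)} \left(-14\right) = 8 + 20 \left(-5\right) 6 \left(-14\right) = 8 - -8400 = 8 + 8400 = 8408$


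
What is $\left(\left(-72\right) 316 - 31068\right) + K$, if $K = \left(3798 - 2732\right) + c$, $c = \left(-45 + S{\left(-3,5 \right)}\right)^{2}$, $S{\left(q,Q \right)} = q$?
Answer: $-50450$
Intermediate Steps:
$c = 2304$ ($c = \left(-45 - 3\right)^{2} = \left(-48\right)^{2} = 2304$)
$K = 3370$ ($K = \left(3798 - 2732\right) + 2304 = 1066 + 2304 = 3370$)
$\left(\left(-72\right) 316 - 31068\right) + K = \left(\left(-72\right) 316 - 31068\right) + 3370 = \left(-22752 - 31068\right) + 3370 = -53820 + 3370 = -50450$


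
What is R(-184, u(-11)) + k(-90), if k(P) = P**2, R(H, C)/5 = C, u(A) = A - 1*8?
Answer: 8005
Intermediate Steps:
u(A) = -8 + A (u(A) = A - 8 = -8 + A)
R(H, C) = 5*C
R(-184, u(-11)) + k(-90) = 5*(-8 - 11) + (-90)**2 = 5*(-19) + 8100 = -95 + 8100 = 8005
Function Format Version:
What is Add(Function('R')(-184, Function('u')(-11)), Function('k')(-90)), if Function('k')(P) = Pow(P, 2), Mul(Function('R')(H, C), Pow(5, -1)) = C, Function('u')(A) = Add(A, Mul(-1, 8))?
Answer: 8005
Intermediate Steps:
Function('u')(A) = Add(-8, A) (Function('u')(A) = Add(A, -8) = Add(-8, A))
Function('R')(H, C) = Mul(5, C)
Add(Function('R')(-184, Function('u')(-11)), Function('k')(-90)) = Add(Mul(5, Add(-8, -11)), Pow(-90, 2)) = Add(Mul(5, -19), 8100) = Add(-95, 8100) = 8005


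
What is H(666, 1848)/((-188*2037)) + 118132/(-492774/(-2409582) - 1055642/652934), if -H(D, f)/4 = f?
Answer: -35305047596791967970/422069762457373 ≈ -83647.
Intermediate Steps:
H(D, f) = -4*f
H(666, 1848)/((-188*2037)) + 118132/(-492774/(-2409582) - 1055642/652934) = (-4*1848)/((-188*2037)) + 118132/(-492774/(-2409582) - 1055642/652934) = -7392/(-382956) + 118132/(-492774*(-1/2409582) - 1055642*1/652934) = -7392*(-1/382956) + 118132/(82129/401597 - 527821/326467) = 88/4559 + 118132/(-185158921894/131108167799) = 88/4559 + 118132*(-131108167799/185158921894) = 88/4559 - 7744035039215734/92579460947 = -35305047596791967970/422069762457373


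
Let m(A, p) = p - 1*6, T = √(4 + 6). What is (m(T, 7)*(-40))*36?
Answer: -1440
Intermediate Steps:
T = √10 ≈ 3.1623
m(A, p) = -6 + p (m(A, p) = p - 6 = -6 + p)
(m(T, 7)*(-40))*36 = ((-6 + 7)*(-40))*36 = (1*(-40))*36 = -40*36 = -1440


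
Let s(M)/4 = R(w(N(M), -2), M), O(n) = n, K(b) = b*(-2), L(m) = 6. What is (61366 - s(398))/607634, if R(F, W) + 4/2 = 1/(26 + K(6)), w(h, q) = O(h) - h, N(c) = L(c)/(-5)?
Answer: 214808/2126719 ≈ 0.10100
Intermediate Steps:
K(b) = -2*b
N(c) = -6/5 (N(c) = 6/(-5) = 6*(-1/5) = -6/5)
w(h, q) = 0 (w(h, q) = h - h = 0)
R(F, W) = -27/14 (R(F, W) = -2 + 1/(26 - 2*6) = -2 + 1/(26 - 12) = -2 + 1/14 = -27/14)
s(M) = -54/7 (s(M) = 4*(-27/14) = -54/7)
(61366 - s(398))/607634 = (61366 - 1*(-54/7))/607634 = (61366 + 54/7)*(1/607634) = (429616/7)*(1/607634) = 214808/2126719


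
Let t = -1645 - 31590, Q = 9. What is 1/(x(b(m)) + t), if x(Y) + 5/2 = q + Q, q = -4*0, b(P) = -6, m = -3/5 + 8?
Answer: -2/66457 ≈ -3.0095e-5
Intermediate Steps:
m = 37/5 (m = -3*⅕ + 8 = -⅗ + 8 = 37/5 ≈ 7.4000)
q = 0
x(Y) = 13/2 (x(Y) = -5/2 + (0 + 9) = -5/2 + 9 = 13/2)
t = -33235
1/(x(b(m)) + t) = 1/(13/2 - 33235) = 1/(-66457/2) = -2/66457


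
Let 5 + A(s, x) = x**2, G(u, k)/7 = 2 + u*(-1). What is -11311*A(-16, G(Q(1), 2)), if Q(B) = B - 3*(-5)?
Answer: -108574289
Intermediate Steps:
Q(B) = 15 + B (Q(B) = B + 15 = 15 + B)
G(u, k) = 14 - 7*u (G(u, k) = 7*(2 + u*(-1)) = 7*(2 - u) = 14 - 7*u)
A(s, x) = -5 + x**2
-11311*A(-16, G(Q(1), 2)) = -11311*(-5 + (14 - 7*(15 + 1))**2) = -11311*(-5 + (14 - 7*16)**2) = -11311*(-5 + (14 - 112)**2) = -11311*(-5 + (-98)**2) = -11311*(-5 + 9604) = -11311*9599 = -108574289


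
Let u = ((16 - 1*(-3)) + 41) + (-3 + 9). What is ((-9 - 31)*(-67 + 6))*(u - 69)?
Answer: -7320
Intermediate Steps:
u = 66 (u = ((16 + 3) + 41) + 6 = (19 + 41) + 6 = 60 + 6 = 66)
((-9 - 31)*(-67 + 6))*(u - 69) = ((-9 - 31)*(-67 + 6))*(66 - 69) = -40*(-61)*(-3) = 2440*(-3) = -7320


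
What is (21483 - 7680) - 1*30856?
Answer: -17053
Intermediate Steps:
(21483 - 7680) - 1*30856 = 13803 - 30856 = -17053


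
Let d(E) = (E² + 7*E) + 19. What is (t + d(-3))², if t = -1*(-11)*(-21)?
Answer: 50176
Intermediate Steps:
d(E) = 19 + E² + 7*E
t = -231 (t = 11*(-21) = -231)
(t + d(-3))² = (-231 + (19 + (-3)² + 7*(-3)))² = (-231 + (19 + 9 - 21))² = (-231 + 7)² = (-224)² = 50176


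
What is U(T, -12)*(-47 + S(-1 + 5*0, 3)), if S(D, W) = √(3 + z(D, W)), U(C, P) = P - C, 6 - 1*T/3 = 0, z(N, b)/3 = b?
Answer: 1410 - 60*√3 ≈ 1306.1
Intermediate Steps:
z(N, b) = 3*b
T = 18 (T = 18 - 3*0 = 18 + 0 = 18)
S(D, W) = √(3 + 3*W)
U(T, -12)*(-47 + S(-1 + 5*0, 3)) = (-12 - 1*18)*(-47 + √(3 + 3*3)) = (-12 - 18)*(-47 + √(3 + 9)) = -30*(-47 + √12) = -30*(-47 + 2*√3) = 1410 - 60*√3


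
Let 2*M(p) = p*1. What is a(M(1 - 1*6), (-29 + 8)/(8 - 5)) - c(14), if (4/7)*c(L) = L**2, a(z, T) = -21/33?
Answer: -3780/11 ≈ -343.64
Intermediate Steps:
M(p) = p/2 (M(p) = (p*1)/2 = p/2)
a(z, T) = -7/11 (a(z, T) = -21*1/33 = -7/11)
c(L) = 7*L**2/4
a(M(1 - 1*6), (-29 + 8)/(8 - 5)) - c(14) = -7/11 - 7*14**2/4 = -7/11 - 7*196/4 = -7/11 - 1*343 = -7/11 - 343 = -3780/11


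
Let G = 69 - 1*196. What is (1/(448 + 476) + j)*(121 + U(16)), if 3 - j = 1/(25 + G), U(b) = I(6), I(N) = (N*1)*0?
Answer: 173415/476 ≈ 364.32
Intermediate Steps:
I(N) = 0 (I(N) = N*0 = 0)
U(b) = 0
G = -127 (G = 69 - 196 = -127)
j = 307/102 (j = 3 - 1/(25 - 127) = 3 - 1/(-102) = 3 - 1*(-1/102) = 3 + 1/102 = 307/102 ≈ 3.0098)
(1/(448 + 476) + j)*(121 + U(16)) = (1/(448 + 476) + 307/102)*(121 + 0) = (1/924 + 307/102)*121 = (15765/5236)*121 = 173415/476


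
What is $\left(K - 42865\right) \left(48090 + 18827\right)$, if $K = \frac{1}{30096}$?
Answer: $- \frac{86327282214763}{30096} \approx -2.8684 \cdot 10^{9}$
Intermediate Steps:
$K = \frac{1}{30096} \approx 3.3227 \cdot 10^{-5}$
$\left(K - 42865\right) \left(48090 + 18827\right) = \left(\frac{1}{30096} - 42865\right) \left(48090 + 18827\right) = \left(- \frac{1290065039}{30096}\right) 66917 = - \frac{86327282214763}{30096}$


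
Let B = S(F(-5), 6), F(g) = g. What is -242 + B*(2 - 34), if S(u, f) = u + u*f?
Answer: 878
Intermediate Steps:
S(u, f) = u + f*u
B = -35 (B = -5*(1 + 6) = -5*7 = -35)
-242 + B*(2 - 34) = -242 - 35*(2 - 34) = -242 - 35*(-32) = -242 + 1120 = 878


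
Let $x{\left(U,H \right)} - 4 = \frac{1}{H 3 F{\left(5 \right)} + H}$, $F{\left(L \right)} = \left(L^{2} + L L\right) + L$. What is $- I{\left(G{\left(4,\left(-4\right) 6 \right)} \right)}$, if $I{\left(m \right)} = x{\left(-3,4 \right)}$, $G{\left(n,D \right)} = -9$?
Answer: $- \frac{2657}{664} \approx -4.0015$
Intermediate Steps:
$F{\left(L \right)} = L + 2 L^{2}$ ($F{\left(L \right)} = \left(L^{2} + L^{2}\right) + L = 2 L^{2} + L = L + 2 L^{2}$)
$x{\left(U,H \right)} = 4 + \frac{1}{166 H}$ ($x{\left(U,H \right)} = 4 + \frac{1}{H 3 \cdot 5 \left(1 + 2 \cdot 5\right) + H} = 4 + \frac{1}{3 H 5 \left(1 + 10\right) + H} = 4 + \frac{1}{3 H 5 \cdot 11 + H} = 4 + \frac{1}{3 H 55 + H} = 4 + \frac{1}{165 H + H} = 4 + \frac{1}{166 H}$)
$I{\left(m \right)} = \frac{2657}{664}$ ($I{\left(m \right)} = 4 + \frac{1}{166 \cdot 4} = 4 + \frac{1}{166} \cdot \frac{1}{4} = 4 + \frac{1}{664} = \frac{2657}{664}$)
$- I{\left(G{\left(4,\left(-4\right) 6 \right)} \right)} = \left(-1\right) \frac{2657}{664} = - \frac{2657}{664}$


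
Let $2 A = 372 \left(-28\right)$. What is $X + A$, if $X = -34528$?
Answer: $-39736$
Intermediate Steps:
$A = -5208$ ($A = \frac{372 \left(-28\right)}{2} = \frac{1}{2} \left(-10416\right) = -5208$)
$X + A = -34528 - 5208 = -39736$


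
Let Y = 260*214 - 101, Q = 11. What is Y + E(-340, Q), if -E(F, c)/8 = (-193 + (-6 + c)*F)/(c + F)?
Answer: 18257187/329 ≈ 55493.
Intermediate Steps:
E(F, c) = -8*(-193 + F*(-6 + c))/(F + c) (E(F, c) = -8*(-193 + (-6 + c)*F)/(c + F) = -8*(-193 + F*(-6 + c))/(F + c))
Y = 55539 (Y = 55640 - 101 = 55539)
Y + E(-340, Q) = 55539 + 8*(193 + 6*(-340) - 1*(-340)*11)/(-340 + 11) = 55539 + 8*(193 - 2040 + 3740)/(-329) = 55539 + 8*(-1/329)*1893 = 55539 - 15144/329 = 18257187/329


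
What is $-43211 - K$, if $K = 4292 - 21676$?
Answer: $-25827$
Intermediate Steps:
$K = -17384$
$-43211 - K = -43211 - -17384 = -43211 + 17384 = -25827$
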